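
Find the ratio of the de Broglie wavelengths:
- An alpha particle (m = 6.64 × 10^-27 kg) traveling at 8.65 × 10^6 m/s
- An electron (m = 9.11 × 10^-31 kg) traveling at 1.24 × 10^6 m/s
λ₁/λ₂ = 1.97 × 10^-5

Using λ = h/(mv):

λ₁ = h/(m₁v₁) = 1.15 × 10^-14 m
λ₂ = h/(m₂v₂) = 5.87 × 10^-10 m

Ratio λ₁/λ₂ = (m₂v₂)/(m₁v₁)
         = (9.11 × 10^-31 kg × 1.24 × 10^6 m/s) / (6.64 × 10^-27 kg × 8.65 × 10^6 m/s)
         = 1.97 × 10^-5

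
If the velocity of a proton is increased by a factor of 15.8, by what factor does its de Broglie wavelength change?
The wavelength decreases by a factor of 15.8.

From λ = h/(mv), the wavelength is inversely proportional to velocity:

λ ∝ 1/v

If v → 15.8v, then λ → λ/15.8

When velocity is increased by a factor of 15.8, the wavelength decreases by a factor of 15.8.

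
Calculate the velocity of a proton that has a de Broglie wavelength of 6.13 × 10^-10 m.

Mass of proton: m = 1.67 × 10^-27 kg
6.47 × 10^2 m/s

From the de Broglie relation λ = h/(mv), we solve for v:

v = h/(mλ)
v = (6.626 × 10^-34 J·s) / (1.67 × 10^-27 kg × 6.13 × 10^-10 m)
v = 6.47 × 10^2 m/s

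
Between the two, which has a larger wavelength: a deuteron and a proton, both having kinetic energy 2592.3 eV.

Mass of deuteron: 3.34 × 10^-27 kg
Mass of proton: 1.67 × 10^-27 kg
The proton has the longer wavelength.

Using λ = h/√(2mKE):

For deuteron: λ₁ = h/√(2m₁KE) = 3.98 × 10^-13 m
For proton: λ₂ = h/√(2m₂KE) = 5.63 × 10^-13 m

Since λ ∝ 1/√m at constant kinetic energy, the lighter particle has the longer wavelength.

The proton has the longer de Broglie wavelength.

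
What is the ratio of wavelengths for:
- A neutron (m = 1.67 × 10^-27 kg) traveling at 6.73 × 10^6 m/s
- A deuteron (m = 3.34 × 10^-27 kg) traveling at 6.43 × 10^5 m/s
λ₁/λ₂ = 0.191

Using λ = h/(mv):

λ₁ = h/(m₁v₁) = 5.90 × 10^-14 m
λ₂ = h/(m₂v₂) = 3.09 × 10^-13 m

Ratio λ₁/λ₂ = (m₂v₂)/(m₁v₁)
         = (3.34 × 10^-27 kg × 6.43 × 10^5 m/s) / (1.67 × 10^-27 kg × 6.73 × 10^6 m/s)
         = 0.191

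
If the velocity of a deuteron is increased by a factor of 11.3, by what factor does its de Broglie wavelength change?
The wavelength decreases by a factor of 11.3.

From λ = h/(mv), the wavelength is inversely proportional to velocity:

λ ∝ 1/v

If v → 11.3v, then λ → λ/11.3

When velocity is increased by a factor of 11.3, the wavelength decreases by a factor of 11.3.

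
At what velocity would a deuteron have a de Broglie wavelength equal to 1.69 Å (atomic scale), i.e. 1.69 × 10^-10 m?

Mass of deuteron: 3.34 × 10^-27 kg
1.17 × 10^3 m/s

From λ = h/(mv), solve for v:

v = h/(mλ)
v = (6.626 × 10^-34 J·s) / (3.34 × 10^-27 kg × 1.69 × 10^-10 m)
v = 1.17 × 10^3 m/s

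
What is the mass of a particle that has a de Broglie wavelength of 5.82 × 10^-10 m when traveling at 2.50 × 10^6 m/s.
4.55 × 10^-31 kg

From the de Broglie relation λ = h/(mv), we solve for m:

m = h/(λv)
m = (6.626 × 10^-34 J·s) / (5.82 × 10^-10 m × 2.50 × 10^6 m/s)
m = 4.55 × 10^-31 kg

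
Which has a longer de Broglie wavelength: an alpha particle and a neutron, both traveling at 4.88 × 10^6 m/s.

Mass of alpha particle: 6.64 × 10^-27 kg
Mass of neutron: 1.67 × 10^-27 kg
The neutron has the longer wavelength.

Using λ = h/(mv), since both particles have the same velocity, the wavelength depends only on mass.

For alpha particle: λ₁ = h/(m₁v) = 2.04 × 10^-14 m
For neutron: λ₂ = h/(m₂v) = 8.13 × 10^-14 m

Since λ ∝ 1/m at constant velocity, the lighter particle has the longer wavelength.

The neutron has the longer de Broglie wavelength.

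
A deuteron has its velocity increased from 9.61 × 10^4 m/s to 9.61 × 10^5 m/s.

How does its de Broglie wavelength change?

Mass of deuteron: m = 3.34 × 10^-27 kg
The wavelength decreases by a factor of 10.

Using λ = h/(mv):

Initial wavelength: λ₁ = h/(mv₁) = 2.06 × 10^-12 m
Final wavelength: λ₂ = h/(mv₂) = 2.06 × 10^-13 m

Since λ ∝ 1/v, when velocity increases by a factor of 10, the wavelength decreases by a factor of 10.

λ₂/λ₁ = v₁/v₂ = 1/10

The wavelength decreases by a factor of 10.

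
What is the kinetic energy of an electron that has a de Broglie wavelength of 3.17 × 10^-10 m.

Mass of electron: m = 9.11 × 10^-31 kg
2.40 × 10^-18 J (or 15.0 eV)

From λ = h/√(2mKE), we solve for KE:

λ² = h²/(2mKE)
KE = h²/(2mλ²)
KE = (6.626 × 10^-34 J·s)² / (2 × 9.11 × 10^-31 kg × (3.17 × 10^-10 m)²)
KE = 2.40 × 10^-18 J
KE = 15.0 eV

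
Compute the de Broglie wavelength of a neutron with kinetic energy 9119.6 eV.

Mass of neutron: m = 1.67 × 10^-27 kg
3.00 × 10^-13 m

Using λ = h/√(2mKE):

First convert KE to Joules: KE = 9119.6 eV = 1.461 × 10^-15 J

λ = h/√(2mKE)
λ = (6.626 × 10^-34 J·s) / √(2 × 1.67 × 10^-27 kg × 1.461 × 10^-15 J)
λ = 3.00 × 10^-13 m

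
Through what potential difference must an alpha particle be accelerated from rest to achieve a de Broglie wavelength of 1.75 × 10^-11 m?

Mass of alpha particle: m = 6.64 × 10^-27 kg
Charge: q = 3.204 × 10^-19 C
3.37 × 10^-1 V

From λ = h/√(2mqV), we solve for V:

λ² = h²/(2mqV)
V = h²/(2mqλ²)
V = (6.626 × 10^-34 J·s)² / (2 × 6.64 × 10^-27 kg × 3.204 × 10^-19 C × (1.75 × 10^-11 m)²)
V = 3.37 × 10^-1 V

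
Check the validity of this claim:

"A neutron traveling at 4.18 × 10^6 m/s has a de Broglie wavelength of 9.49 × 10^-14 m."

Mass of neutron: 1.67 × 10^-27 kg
True

The claim is correct.

Using λ = h/(mv):
λ = (6.626 × 10^-34 J·s) / (1.67 × 10^-27 kg × 4.18 × 10^6 m/s)
λ = 9.49 × 10^-14 m

This matches the claimed value.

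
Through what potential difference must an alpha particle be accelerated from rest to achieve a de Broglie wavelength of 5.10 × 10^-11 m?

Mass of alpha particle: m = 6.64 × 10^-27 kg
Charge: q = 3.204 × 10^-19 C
3.97 × 10^-2 V

From λ = h/√(2mqV), we solve for V:

λ² = h²/(2mqV)
V = h²/(2mqλ²)
V = (6.626 × 10^-34 J·s)² / (2 × 6.64 × 10^-27 kg × 3.204 × 10^-19 C × (5.10 × 10^-11 m)²)
V = 3.97 × 10^-2 V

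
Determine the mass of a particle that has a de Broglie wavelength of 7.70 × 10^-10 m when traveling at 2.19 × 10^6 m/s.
3.93 × 10^-31 kg

From the de Broglie relation λ = h/(mv), we solve for m:

m = h/(λv)
m = (6.626 × 10^-34 J·s) / (7.70 × 10^-10 m × 2.19 × 10^6 m/s)
m = 3.93 × 10^-31 kg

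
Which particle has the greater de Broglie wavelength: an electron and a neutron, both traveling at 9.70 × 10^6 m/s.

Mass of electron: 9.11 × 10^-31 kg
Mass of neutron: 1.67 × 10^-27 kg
The electron has the longer wavelength.

Using λ = h/(mv), since both particles have the same velocity, the wavelength depends only on mass.

For electron: λ₁ = h/(m₁v) = 7.50 × 10^-11 m
For neutron: λ₂ = h/(m₂v) = 4.09 × 10^-14 m

Since λ ∝ 1/m at constant velocity, the lighter particle has the longer wavelength.

The electron has the longer de Broglie wavelength.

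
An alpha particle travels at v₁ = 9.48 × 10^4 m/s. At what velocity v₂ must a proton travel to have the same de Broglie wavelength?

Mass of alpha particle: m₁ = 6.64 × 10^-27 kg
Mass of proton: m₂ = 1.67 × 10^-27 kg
v₂ = 3.77 × 10^5 m/s

For equal de Broglie wavelengths: λ₁ = λ₂

h/(m₁v₁) = h/(m₂v₂)
m₁v₁ = m₂v₂
v₂ = v₁ · (m₁/m₂)

v₂ = 9.48 × 10^4 m/s × (6.64 × 10^-27 kg / 1.67 × 10^-27 kg)
v₂ = 3.77 × 10^5 m/s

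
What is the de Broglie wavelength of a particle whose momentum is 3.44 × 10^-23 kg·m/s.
1.93 × 10^-11 m

Using the de Broglie relation λ = h/p:

λ = h/p
λ = (6.626 × 10^-34 J·s) / (3.44 × 10^-23 kg·m/s)
λ = 1.93 × 10^-11 m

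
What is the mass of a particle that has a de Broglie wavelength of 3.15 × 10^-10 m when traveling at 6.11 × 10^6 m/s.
3.44 × 10^-31 kg

From the de Broglie relation λ = h/(mv), we solve for m:

m = h/(λv)
m = (6.626 × 10^-34 J·s) / (3.15 × 10^-10 m × 6.11 × 10^6 m/s)
m = 3.44 × 10^-31 kg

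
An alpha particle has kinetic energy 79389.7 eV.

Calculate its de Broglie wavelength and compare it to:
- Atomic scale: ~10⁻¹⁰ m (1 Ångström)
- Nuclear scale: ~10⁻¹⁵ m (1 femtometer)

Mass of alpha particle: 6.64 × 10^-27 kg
λ = 5.10 × 10^-14 m, which is between nuclear and atomic scales.

Using λ = h/√(2mKE):

KE = 79389.7 eV = 1.272 × 10^-14 J

λ = h/√(2mKE)
λ = (6.626 × 10^-34 J·s) / √(2 × 6.64 × 10^-27 kg × 1.272 × 10^-14 J)
λ = 5.10 × 10^-14 m

Comparison:
- Atomic scale (10⁻¹⁰ m): λ is 0.00051× this size
- Nuclear scale (10⁻¹⁵ m): λ is 51× this size

The wavelength is between nuclear and atomic scales.

This wavelength is appropriate for probing atomic structure but too large for nuclear physics experiments.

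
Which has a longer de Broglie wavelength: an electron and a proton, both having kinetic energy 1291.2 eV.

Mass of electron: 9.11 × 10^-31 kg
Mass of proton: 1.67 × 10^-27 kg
The electron has the longer wavelength.

Using λ = h/√(2mKE):

For electron: λ₁ = h/√(2m₁KE) = 3.41 × 10^-11 m
For proton: λ₂ = h/√(2m₂KE) = 7.97 × 10^-13 m

Since λ ∝ 1/√m at constant kinetic energy, the lighter particle has the longer wavelength.

The electron has the longer de Broglie wavelength.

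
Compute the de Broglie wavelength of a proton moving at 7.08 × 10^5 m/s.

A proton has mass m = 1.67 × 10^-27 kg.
5.60 × 10^-13 m

Using the de Broglie relation λ = h/(mv):

λ = h/(mv)
λ = (6.626 × 10^-34 J·s) / (1.67 × 10^-27 kg × 7.08 × 10^5 m/s)
λ = 5.60 × 10^-13 m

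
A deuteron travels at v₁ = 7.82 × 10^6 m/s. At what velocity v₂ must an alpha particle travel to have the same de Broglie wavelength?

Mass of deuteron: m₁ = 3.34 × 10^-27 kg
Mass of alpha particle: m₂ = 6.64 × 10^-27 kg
v₂ = 3.93 × 10^6 m/s

For equal de Broglie wavelengths: λ₁ = λ₂

h/(m₁v₁) = h/(m₂v₂)
m₁v₁ = m₂v₂
v₂ = v₁ · (m₁/m₂)

v₂ = 7.82 × 10^6 m/s × (3.34 × 10^-27 kg / 6.64 × 10^-27 kg)
v₂ = 3.93 × 10^6 m/s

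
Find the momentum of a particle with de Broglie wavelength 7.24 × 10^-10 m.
9.15 × 10^-25 kg·m/s

From the de Broglie relation λ = h/p, we solve for p:

p = h/λ
p = (6.626 × 10^-34 J·s) / (7.24 × 10^-10 m)
p = 9.15 × 10^-25 kg·m/s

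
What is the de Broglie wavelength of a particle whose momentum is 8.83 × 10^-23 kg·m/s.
7.50 × 10^-12 m

Using the de Broglie relation λ = h/p:

λ = h/p
λ = (6.626 × 10^-34 J·s) / (8.83 × 10^-23 kg·m/s)
λ = 7.50 × 10^-12 m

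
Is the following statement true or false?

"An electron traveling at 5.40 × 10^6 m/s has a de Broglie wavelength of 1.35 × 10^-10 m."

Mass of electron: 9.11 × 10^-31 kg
True

The claim is correct.

Using λ = h/(mv):
λ = (6.626 × 10^-34 J·s) / (9.11 × 10^-31 kg × 5.40 × 10^6 m/s)
λ = 1.35 × 10^-10 m

This matches the claimed value.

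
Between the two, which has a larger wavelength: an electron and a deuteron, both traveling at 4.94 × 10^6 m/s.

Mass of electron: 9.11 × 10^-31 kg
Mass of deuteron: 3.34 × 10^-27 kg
The electron has the longer wavelength.

Using λ = h/(mv), since both particles have the same velocity, the wavelength depends only on mass.

For electron: λ₁ = h/(m₁v) = 1.47 × 10^-10 m
For deuteron: λ₂ = h/(m₂v) = 4.02 × 10^-14 m

Since λ ∝ 1/m at constant velocity, the lighter particle has the longer wavelength.

The electron has the longer de Broglie wavelength.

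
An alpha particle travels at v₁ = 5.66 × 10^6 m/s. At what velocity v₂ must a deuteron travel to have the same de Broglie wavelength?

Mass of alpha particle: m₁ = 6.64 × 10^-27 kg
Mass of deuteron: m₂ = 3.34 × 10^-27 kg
v₂ = 1.13 × 10^7 m/s

For equal de Broglie wavelengths: λ₁ = λ₂

h/(m₁v₁) = h/(m₂v₂)
m₁v₁ = m₂v₂
v₂ = v₁ · (m₁/m₂)

v₂ = 5.66 × 10^6 m/s × (6.64 × 10^-27 kg / 3.34 × 10^-27 kg)
v₂ = 1.13 × 10^7 m/s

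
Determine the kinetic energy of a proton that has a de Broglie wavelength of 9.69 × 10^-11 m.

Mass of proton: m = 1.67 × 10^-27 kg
1.40 × 10^-20 J (or 0.0874 eV)

From λ = h/√(2mKE), we solve for KE:

λ² = h²/(2mKE)
KE = h²/(2mλ²)
KE = (6.626 × 10^-34 J·s)² / (2 × 1.67 × 10^-27 kg × (9.69 × 10^-11 m)²)
KE = 1.40 × 10^-20 J
KE = 0.0874 eV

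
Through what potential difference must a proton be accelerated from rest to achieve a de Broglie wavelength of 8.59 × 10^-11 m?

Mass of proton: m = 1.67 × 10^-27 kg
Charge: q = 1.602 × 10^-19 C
1.11 × 10^-1 V

From λ = h/√(2mqV), we solve for V:

λ² = h²/(2mqV)
V = h²/(2mqλ²)
V = (6.626 × 10^-34 J·s)² / (2 × 1.67 × 10^-27 kg × 1.602 × 10^-19 C × (8.59 × 10^-11 m)²)
V = 1.11 × 10^-1 V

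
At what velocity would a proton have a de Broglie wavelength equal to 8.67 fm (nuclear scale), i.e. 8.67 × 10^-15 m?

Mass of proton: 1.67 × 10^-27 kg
4.58 × 10^7 m/s

From λ = h/(mv), solve for v:

v = h/(mλ)
v = (6.626 × 10^-34 J·s) / (1.67 × 10^-27 kg × 8.67 × 10^-15 m)
v = 4.58 × 10^7 m/s

Note: This velocity is 15.3% of the speed of light, so relativistic corrections would be needed for a more accurate calculation.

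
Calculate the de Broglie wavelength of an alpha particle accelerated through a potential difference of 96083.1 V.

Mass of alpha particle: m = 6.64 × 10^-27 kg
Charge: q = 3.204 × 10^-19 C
3.28 × 10^-14 m

When a particle is accelerated through voltage V, it gains kinetic energy KE = qV.

The de Broglie wavelength is then λ = h/√(2mqV):

λ = h/√(2mqV)
λ = (6.626 × 10^-34 J·s) / √(2 × 6.64 × 10^-27 kg × 3.204 × 10^-19 C × 96083.1 V)
λ = 3.28 × 10^-14 m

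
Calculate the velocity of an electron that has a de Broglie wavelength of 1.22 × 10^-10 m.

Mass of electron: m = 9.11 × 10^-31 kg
5.96 × 10^6 m/s

From the de Broglie relation λ = h/(mv), we solve for v:

v = h/(mλ)
v = (6.626 × 10^-34 J·s) / (9.11 × 10^-31 kg × 1.22 × 10^-10 m)
v = 5.96 × 10^6 m/s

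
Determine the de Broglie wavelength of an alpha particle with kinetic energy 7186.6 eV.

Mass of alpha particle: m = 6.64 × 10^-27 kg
1.69 × 10^-13 m

Using λ = h/√(2mKE):

First convert KE to Joules: KE = 7186.6 eV = 1.151 × 10^-15 J

λ = h/√(2mKE)
λ = (6.626 × 10^-34 J·s) / √(2 × 6.64 × 10^-27 kg × 1.151 × 10^-15 J)
λ = 1.69 × 10^-13 m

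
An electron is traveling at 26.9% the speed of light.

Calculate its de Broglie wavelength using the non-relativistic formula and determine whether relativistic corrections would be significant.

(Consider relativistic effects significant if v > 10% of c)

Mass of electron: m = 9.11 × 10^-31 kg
Yes, relativistic corrections are needed.

Using the non-relativistic de Broglie formula λ = h/(mv):

v = 26.9% × c = 8.064 × 10^7 m/s

λ = h/(mv)
λ = (6.626 × 10^-34 J·s) / (9.11 × 10^-31 kg × 8.064 × 10^7 m/s)
λ = 9.02 × 10^-12 m

Since v = 26.9% of c > 10% of c, relativistic corrections ARE significant and the actual wavelength would differ from this non-relativistic estimate.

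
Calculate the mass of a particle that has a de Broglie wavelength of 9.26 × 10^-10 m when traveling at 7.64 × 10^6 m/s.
9.37 × 10^-32 kg

From the de Broglie relation λ = h/(mv), we solve for m:

m = h/(λv)
m = (6.626 × 10^-34 J·s) / (9.26 × 10^-10 m × 7.64 × 10^6 m/s)
m = 9.37 × 10^-32 kg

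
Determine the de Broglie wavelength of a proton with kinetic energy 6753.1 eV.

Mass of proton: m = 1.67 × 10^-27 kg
3.49 × 10^-13 m

Using λ = h/√(2mKE):

First convert KE to Joules: KE = 6753.1 eV = 1.082 × 10^-15 J

λ = h/√(2mKE)
λ = (6.626 × 10^-34 J·s) / √(2 × 1.67 × 10^-27 kg × 1.082 × 10^-15 J)
λ = 3.49 × 10^-13 m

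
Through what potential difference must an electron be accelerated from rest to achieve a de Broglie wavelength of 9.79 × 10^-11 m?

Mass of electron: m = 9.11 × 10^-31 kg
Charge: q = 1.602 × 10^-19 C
157 V

From λ = h/√(2mqV), we solve for V:

λ² = h²/(2mqV)
V = h²/(2mqλ²)
V = (6.626 × 10^-34 J·s)² / (2 × 9.11 × 10^-31 kg × 1.602 × 10^-19 C × (9.79 × 10^-11 m)²)
V = 157 V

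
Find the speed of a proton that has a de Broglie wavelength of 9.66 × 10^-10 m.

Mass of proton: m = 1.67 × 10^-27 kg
4.11 × 10^2 m/s

From the de Broglie relation λ = h/(mv), we solve for v:

v = h/(mλ)
v = (6.626 × 10^-34 J·s) / (1.67 × 10^-27 kg × 9.66 × 10^-10 m)
v = 4.11 × 10^2 m/s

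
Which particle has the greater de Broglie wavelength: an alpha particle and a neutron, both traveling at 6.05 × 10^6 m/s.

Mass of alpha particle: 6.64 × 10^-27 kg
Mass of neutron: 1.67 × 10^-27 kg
The neutron has the longer wavelength.

Using λ = h/(mv), since both particles have the same velocity, the wavelength depends only on mass.

For alpha particle: λ₁ = h/(m₁v) = 1.65 × 10^-14 m
For neutron: λ₂ = h/(m₂v) = 6.56 × 10^-14 m

Since λ ∝ 1/m at constant velocity, the lighter particle has the longer wavelength.

The neutron has the longer de Broglie wavelength.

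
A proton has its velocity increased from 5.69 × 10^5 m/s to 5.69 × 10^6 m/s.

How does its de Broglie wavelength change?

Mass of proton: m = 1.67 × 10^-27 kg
The wavelength decreases by a factor of 10.

Using λ = h/(mv):

Initial wavelength: λ₁ = h/(mv₁) = 6.97 × 10^-13 m
Final wavelength: λ₂ = h/(mv₂) = 6.97 × 10^-14 m

Since λ ∝ 1/v, when velocity increases by a factor of 10, the wavelength decreases by a factor of 10.

λ₂/λ₁ = v₁/v₂ = 1/10

The wavelength decreases by a factor of 10.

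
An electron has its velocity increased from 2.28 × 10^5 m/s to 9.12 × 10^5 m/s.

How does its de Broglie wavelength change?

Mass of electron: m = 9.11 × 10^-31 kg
The wavelength decreases by a factor of 4.

Using λ = h/(mv):

Initial wavelength: λ₁ = h/(mv₁) = 3.19 × 10^-9 m
Final wavelength: λ₂ = h/(mv₂) = 7.98 × 10^-10 m

Since λ ∝ 1/v, when velocity increases by a factor of 4, the wavelength decreases by a factor of 4.

λ₂/λ₁ = v₁/v₂ = 1/4

The wavelength decreases by a factor of 4.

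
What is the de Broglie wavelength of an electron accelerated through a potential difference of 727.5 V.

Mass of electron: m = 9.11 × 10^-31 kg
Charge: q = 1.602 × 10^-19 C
4.55 × 10^-11 m

When a particle is accelerated through voltage V, it gains kinetic energy KE = qV.

The de Broglie wavelength is then λ = h/√(2mqV):

λ = h/√(2mqV)
λ = (6.626 × 10^-34 J·s) / √(2 × 9.11 × 10^-31 kg × 1.602 × 10^-19 C × 727.5 V)
λ = 4.55 × 10^-11 m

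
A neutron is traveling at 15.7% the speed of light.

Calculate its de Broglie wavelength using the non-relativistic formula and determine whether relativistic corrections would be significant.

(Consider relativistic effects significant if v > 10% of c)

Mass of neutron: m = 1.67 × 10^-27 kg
Yes, relativistic corrections are needed.

Using the non-relativistic de Broglie formula λ = h/(mv):

v = 15.7% × c = 4.707 × 10^7 m/s

λ = h/(mv)
λ = (6.626 × 10^-34 J·s) / (1.67 × 10^-27 kg × 4.707 × 10^7 m/s)
λ = 8.43 × 10^-15 m

Since v = 15.7% of c > 10% of c, relativistic corrections ARE significant and the actual wavelength would differ from this non-relativistic estimate.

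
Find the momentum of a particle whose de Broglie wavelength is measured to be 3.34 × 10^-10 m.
1.98 × 10^-24 kg·m/s

From the de Broglie relation λ = h/p, we solve for p:

p = h/λ
p = (6.626 × 10^-34 J·s) / (3.34 × 10^-10 m)
p = 1.98 × 10^-24 kg·m/s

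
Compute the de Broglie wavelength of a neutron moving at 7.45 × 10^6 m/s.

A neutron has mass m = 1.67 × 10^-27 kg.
5.33 × 10^-14 m

Using the de Broglie relation λ = h/(mv):

λ = h/(mv)
λ = (6.626 × 10^-34 J·s) / (1.67 × 10^-27 kg × 7.45 × 10^6 m/s)
λ = 5.33 × 10^-14 m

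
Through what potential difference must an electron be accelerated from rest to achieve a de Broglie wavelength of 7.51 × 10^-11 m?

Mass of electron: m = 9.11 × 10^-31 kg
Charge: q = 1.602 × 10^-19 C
267 V

From λ = h/√(2mqV), we solve for V:

λ² = h²/(2mqV)
V = h²/(2mqλ²)
V = (6.626 × 10^-34 J·s)² / (2 × 9.11 × 10^-31 kg × 1.602 × 10^-19 C × (7.51 × 10^-11 m)²)
V = 267 V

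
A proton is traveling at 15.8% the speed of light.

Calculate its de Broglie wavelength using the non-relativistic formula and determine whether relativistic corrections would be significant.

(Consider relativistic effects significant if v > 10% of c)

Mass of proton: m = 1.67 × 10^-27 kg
Yes, relativistic corrections are needed.

Using the non-relativistic de Broglie formula λ = h/(mv):

v = 15.8% × c = 4.737 × 10^7 m/s

λ = h/(mv)
λ = (6.626 × 10^-34 J·s) / (1.67 × 10^-27 kg × 4.737 × 10^7 m/s)
λ = 8.38 × 10^-15 m

Since v = 15.8% of c > 10% of c, relativistic corrections ARE significant and the actual wavelength would differ from this non-relativistic estimate.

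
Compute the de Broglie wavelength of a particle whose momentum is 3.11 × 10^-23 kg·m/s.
2.13 × 10^-11 m

Using the de Broglie relation λ = h/p:

λ = h/p
λ = (6.626 × 10^-34 J·s) / (3.11 × 10^-23 kg·m/s)
λ = 2.13 × 10^-11 m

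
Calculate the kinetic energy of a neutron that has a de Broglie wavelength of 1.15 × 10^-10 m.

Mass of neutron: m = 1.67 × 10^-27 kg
9.94 × 10^-21 J (or 0.0620 eV)

From λ = h/√(2mKE), we solve for KE:

λ² = h²/(2mKE)
KE = h²/(2mλ²)
KE = (6.626 × 10^-34 J·s)² / (2 × 1.67 × 10^-27 kg × (1.15 × 10^-10 m)²)
KE = 9.94 × 10^-21 J
KE = 0.0620 eV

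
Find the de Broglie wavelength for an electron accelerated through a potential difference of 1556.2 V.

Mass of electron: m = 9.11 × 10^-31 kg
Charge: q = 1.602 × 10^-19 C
3.11 × 10^-11 m

When a particle is accelerated through voltage V, it gains kinetic energy KE = qV.

The de Broglie wavelength is then λ = h/√(2mqV):

λ = h/√(2mqV)
λ = (6.626 × 10^-34 J·s) / √(2 × 9.11 × 10^-31 kg × 1.602 × 10^-19 C × 1556.2 V)
λ = 3.11 × 10^-11 m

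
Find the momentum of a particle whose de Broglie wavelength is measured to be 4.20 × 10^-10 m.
1.58 × 10^-24 kg·m/s

From the de Broglie relation λ = h/p, we solve for p:

p = h/λ
p = (6.626 × 10^-34 J·s) / (4.20 × 10^-10 m)
p = 1.58 × 10^-24 kg·m/s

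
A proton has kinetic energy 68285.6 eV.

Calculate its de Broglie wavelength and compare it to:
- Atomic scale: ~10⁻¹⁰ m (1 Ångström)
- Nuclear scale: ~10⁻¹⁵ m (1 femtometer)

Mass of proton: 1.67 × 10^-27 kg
λ = 1.10 × 10^-13 m, which is between nuclear and atomic scales.

Using λ = h/√(2mKE):

KE = 68285.6 eV = 1.094 × 10^-14 J

λ = h/√(2mKE)
λ = (6.626 × 10^-34 J·s) / √(2 × 1.67 × 10^-27 kg × 1.094 × 10^-14 J)
λ = 1.10 × 10^-13 m

Comparison:
- Atomic scale (10⁻¹⁰ m): λ is 0.0011× this size
- Nuclear scale (10⁻¹⁵ m): λ is 1.1e+02× this size

The wavelength is between nuclear and atomic scales.

This wavelength is appropriate for probing atomic structure but too large for nuclear physics experiments.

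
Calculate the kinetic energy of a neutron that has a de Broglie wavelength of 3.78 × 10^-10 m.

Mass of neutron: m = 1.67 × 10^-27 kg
9.20 × 10^-22 J (or 5.74 × 10^-3 eV)

From λ = h/√(2mKE), we solve for KE:

λ² = h²/(2mKE)
KE = h²/(2mλ²)
KE = (6.626 × 10^-34 J·s)² / (2 × 1.67 × 10^-27 kg × (3.78 × 10^-10 m)²)
KE = 9.20 × 10^-22 J
KE = 5.74 × 10^-3 eV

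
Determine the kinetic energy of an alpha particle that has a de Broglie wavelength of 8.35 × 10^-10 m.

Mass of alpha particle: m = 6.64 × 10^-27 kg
4.74 × 10^-23 J (or 2.96 × 10^-4 eV)

From λ = h/√(2mKE), we solve for KE:

λ² = h²/(2mKE)
KE = h²/(2mλ²)
KE = (6.626 × 10^-34 J·s)² / (2 × 6.64 × 10^-27 kg × (8.35 × 10^-10 m)²)
KE = 4.74 × 10^-23 J
KE = 2.96 × 10^-4 eV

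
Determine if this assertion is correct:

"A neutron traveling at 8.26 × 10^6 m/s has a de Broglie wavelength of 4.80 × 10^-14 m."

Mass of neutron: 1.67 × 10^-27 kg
True

The claim is correct.

Using λ = h/(mv):
λ = (6.626 × 10^-34 J·s) / (1.67 × 10^-27 kg × 8.26 × 10^6 m/s)
λ = 4.80 × 10^-14 m

This matches the claimed value.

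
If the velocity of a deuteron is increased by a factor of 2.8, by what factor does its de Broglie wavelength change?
The wavelength decreases by a factor of 2.8.

From λ = h/(mv), the wavelength is inversely proportional to velocity:

λ ∝ 1/v

If v → 2.8v, then λ → λ/2.8

When velocity is increased by a factor of 2.8, the wavelength decreases by a factor of 2.8.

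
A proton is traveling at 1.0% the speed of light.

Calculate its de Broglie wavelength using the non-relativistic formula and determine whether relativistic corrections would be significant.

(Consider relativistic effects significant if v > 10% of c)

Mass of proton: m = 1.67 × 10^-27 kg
No, relativistic corrections are not needed.

Using the non-relativistic de Broglie formula λ = h/(mv):

v = 1.0% × c = 2.998 × 10^6 m/s

λ = h/(mv)
λ = (6.626 × 10^-34 J·s) / (1.67 × 10^-27 kg × 2.998 × 10^6 m/s)
λ = 1.32 × 10^-13 m

Since v = 1.0% of c < 10% of c, relativistic corrections are NOT significant and this non-relativistic result is a good approximation.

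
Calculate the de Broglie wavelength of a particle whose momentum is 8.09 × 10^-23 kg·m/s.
8.19 × 10^-12 m

Using the de Broglie relation λ = h/p:

λ = h/p
λ = (6.626 × 10^-34 J·s) / (8.09 × 10^-23 kg·m/s)
λ = 8.19 × 10^-12 m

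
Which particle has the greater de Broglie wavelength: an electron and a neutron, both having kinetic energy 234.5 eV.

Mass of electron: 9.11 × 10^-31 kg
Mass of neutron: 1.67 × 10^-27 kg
The electron has the longer wavelength.

Using λ = h/√(2mKE):

For electron: λ₁ = h/√(2m₁KE) = 8.01 × 10^-11 m
For neutron: λ₂ = h/√(2m₂KE) = 1.87 × 10^-12 m

Since λ ∝ 1/√m at constant kinetic energy, the lighter particle has the longer wavelength.

The electron has the longer de Broglie wavelength.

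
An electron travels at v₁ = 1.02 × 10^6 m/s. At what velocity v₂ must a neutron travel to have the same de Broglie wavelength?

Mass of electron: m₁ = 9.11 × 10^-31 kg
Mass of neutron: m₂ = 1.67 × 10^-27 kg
v₂ = 5.56 × 10^2 m/s

For equal de Broglie wavelengths: λ₁ = λ₂

h/(m₁v₁) = h/(m₂v₂)
m₁v₁ = m₂v₂
v₂ = v₁ · (m₁/m₂)

v₂ = 1.02 × 10^6 m/s × (9.11 × 10^-31 kg / 1.67 × 10^-27 kg)
v₂ = 5.56 × 10^2 m/s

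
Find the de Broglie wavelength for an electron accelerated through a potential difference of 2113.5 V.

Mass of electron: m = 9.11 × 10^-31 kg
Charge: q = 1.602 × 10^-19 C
2.67 × 10^-11 m

When a particle is accelerated through voltage V, it gains kinetic energy KE = qV.

The de Broglie wavelength is then λ = h/√(2mqV):

λ = h/√(2mqV)
λ = (6.626 × 10^-34 J·s) / √(2 × 9.11 × 10^-31 kg × 1.602 × 10^-19 C × 2113.5 V)
λ = 2.67 × 10^-11 m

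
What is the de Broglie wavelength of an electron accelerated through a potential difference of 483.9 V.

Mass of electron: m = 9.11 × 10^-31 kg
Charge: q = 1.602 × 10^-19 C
5.58 × 10^-11 m

When a particle is accelerated through voltage V, it gains kinetic energy KE = qV.

The de Broglie wavelength is then λ = h/√(2mqV):

λ = h/√(2mqV)
λ = (6.626 × 10^-34 J·s) / √(2 × 9.11 × 10^-31 kg × 1.602 × 10^-19 C × 483.9 V)
λ = 5.58 × 10^-11 m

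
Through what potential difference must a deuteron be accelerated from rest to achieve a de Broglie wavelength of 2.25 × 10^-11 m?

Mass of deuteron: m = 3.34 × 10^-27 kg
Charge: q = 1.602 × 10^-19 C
8.10 × 10^-1 V

From λ = h/√(2mqV), we solve for V:

λ² = h²/(2mqV)
V = h²/(2mqλ²)
V = (6.626 × 10^-34 J·s)² / (2 × 3.34 × 10^-27 kg × 1.602 × 10^-19 C × (2.25 × 10^-11 m)²)
V = 8.10 × 10^-1 V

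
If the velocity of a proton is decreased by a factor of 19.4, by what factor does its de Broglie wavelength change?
The wavelength increases by a factor of 19.4.

From λ = h/(mv), the wavelength is inversely proportional to velocity:

λ ∝ 1/v

If v → v/19.4, then λ → 19.4λ

When velocity is decreased by a factor of 19.4, the wavelength increases by a factor of 19.4.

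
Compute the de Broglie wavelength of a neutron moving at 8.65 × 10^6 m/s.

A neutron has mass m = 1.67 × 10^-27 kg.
4.59 × 10^-14 m

Using the de Broglie relation λ = h/(mv):

λ = h/(mv)
λ = (6.626 × 10^-34 J·s) / (1.67 × 10^-27 kg × 8.65 × 10^6 m/s)
λ = 4.59 × 10^-14 m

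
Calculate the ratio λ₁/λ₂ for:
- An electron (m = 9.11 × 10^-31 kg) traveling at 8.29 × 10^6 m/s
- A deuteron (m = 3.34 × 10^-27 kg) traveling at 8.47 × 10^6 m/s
λ₁/λ₂ = 3.75 × 10^3

Using λ = h/(mv):

λ₁ = h/(m₁v₁) = 8.77 × 10^-11 m
λ₂ = h/(m₂v₂) = 2.34 × 10^-14 m

Ratio λ₁/λ₂ = (m₂v₂)/(m₁v₁)
         = (3.34 × 10^-27 kg × 8.47 × 10^6 m/s) / (9.11 × 10^-31 kg × 8.29 × 10^6 m/s)
         = 3.75 × 10^3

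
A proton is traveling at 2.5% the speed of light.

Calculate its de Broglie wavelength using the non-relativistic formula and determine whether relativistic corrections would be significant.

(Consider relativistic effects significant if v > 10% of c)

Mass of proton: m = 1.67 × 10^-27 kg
No, relativistic corrections are not needed.

Using the non-relativistic de Broglie formula λ = h/(mv):

v = 2.5% × c = 7.495 × 10^6 m/s

λ = h/(mv)
λ = (6.626 × 10^-34 J·s) / (1.67 × 10^-27 kg × 7.495 × 10^6 m/s)
λ = 5.29 × 10^-14 m

Since v = 2.5% of c < 10% of c, relativistic corrections are NOT significant and this non-relativistic result is a good approximation.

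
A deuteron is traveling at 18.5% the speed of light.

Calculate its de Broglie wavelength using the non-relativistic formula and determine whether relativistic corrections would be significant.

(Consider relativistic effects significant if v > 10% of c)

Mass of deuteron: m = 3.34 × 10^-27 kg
Yes, relativistic corrections are needed.

Using the non-relativistic de Broglie formula λ = h/(mv):

v = 18.5% × c = 5.546 × 10^7 m/s

λ = h/(mv)
λ = (6.626 × 10^-34 J·s) / (3.34 × 10^-27 kg × 5.546 × 10^7 m/s)
λ = 3.58 × 10^-15 m

Since v = 18.5% of c > 10% of c, relativistic corrections ARE significant and the actual wavelength would differ from this non-relativistic estimate.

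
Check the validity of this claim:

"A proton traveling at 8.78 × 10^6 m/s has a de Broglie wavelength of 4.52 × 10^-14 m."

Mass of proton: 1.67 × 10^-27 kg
True

The claim is correct.

Using λ = h/(mv):
λ = (6.626 × 10^-34 J·s) / (1.67 × 10^-27 kg × 8.78 × 10^6 m/s)
λ = 4.52 × 10^-14 m

This matches the claimed value.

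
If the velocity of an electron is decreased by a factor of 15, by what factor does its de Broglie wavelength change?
The wavelength increases by a factor of 15.

From λ = h/(mv), the wavelength is inversely proportional to velocity:

λ ∝ 1/v

If v → v/15, then λ → 15λ

When velocity is decreased by a factor of 15, the wavelength increases by a factor of 15.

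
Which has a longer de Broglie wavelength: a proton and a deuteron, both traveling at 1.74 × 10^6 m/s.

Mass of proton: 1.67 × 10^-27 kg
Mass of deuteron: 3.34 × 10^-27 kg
The proton has the longer wavelength.

Using λ = h/(mv), since both particles have the same velocity, the wavelength depends only on mass.

For proton: λ₁ = h/(m₁v) = 2.28 × 10^-13 m
For deuteron: λ₂ = h/(m₂v) = 1.14 × 10^-13 m

Since λ ∝ 1/m at constant velocity, the lighter particle has the longer wavelength.

The proton has the longer de Broglie wavelength.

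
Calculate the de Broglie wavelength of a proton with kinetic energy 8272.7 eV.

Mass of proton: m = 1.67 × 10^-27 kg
3.15 × 10^-13 m

Using λ = h/√(2mKE):

First convert KE to Joules: KE = 8272.7 eV = 1.325 × 10^-15 J

λ = h/√(2mKE)
λ = (6.626 × 10^-34 J·s) / √(2 × 1.67 × 10^-27 kg × 1.325 × 10^-15 J)
λ = 3.15 × 10^-13 m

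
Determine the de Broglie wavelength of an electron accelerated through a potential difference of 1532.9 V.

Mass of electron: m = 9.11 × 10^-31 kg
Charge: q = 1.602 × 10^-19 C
3.13 × 10^-11 m

When a particle is accelerated through voltage V, it gains kinetic energy KE = qV.

The de Broglie wavelength is then λ = h/√(2mqV):

λ = h/√(2mqV)
λ = (6.626 × 10^-34 J·s) / √(2 × 9.11 × 10^-31 kg × 1.602 × 10^-19 C × 1532.9 V)
λ = 3.13 × 10^-11 m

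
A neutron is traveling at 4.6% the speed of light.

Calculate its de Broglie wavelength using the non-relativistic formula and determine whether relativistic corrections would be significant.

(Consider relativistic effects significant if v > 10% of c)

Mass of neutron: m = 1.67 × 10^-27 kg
No, relativistic corrections are not needed.

Using the non-relativistic de Broglie formula λ = h/(mv):

v = 4.6% × c = 1.379 × 10^7 m/s

λ = h/(mv)
λ = (6.626 × 10^-34 J·s) / (1.67 × 10^-27 kg × 1.379 × 10^7 m/s)
λ = 2.88 × 10^-14 m

Since v = 4.6% of c < 10% of c, relativistic corrections are NOT significant and this non-relativistic result is a good approximation.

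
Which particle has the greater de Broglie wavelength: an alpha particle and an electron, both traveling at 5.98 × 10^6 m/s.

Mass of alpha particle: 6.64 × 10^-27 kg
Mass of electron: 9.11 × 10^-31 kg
The electron has the longer wavelength.

Using λ = h/(mv), since both particles have the same velocity, the wavelength depends only on mass.

For alpha particle: λ₁ = h/(m₁v) = 1.67 × 10^-14 m
For electron: λ₂ = h/(m₂v) = 1.22 × 10^-10 m

Since λ ∝ 1/m at constant velocity, the lighter particle has the longer wavelength.

The electron has the longer de Broglie wavelength.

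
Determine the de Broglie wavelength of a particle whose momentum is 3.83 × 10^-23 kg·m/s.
1.73 × 10^-11 m

Using the de Broglie relation λ = h/p:

λ = h/p
λ = (6.626 × 10^-34 J·s) / (3.83 × 10^-23 kg·m/s)
λ = 1.73 × 10^-11 m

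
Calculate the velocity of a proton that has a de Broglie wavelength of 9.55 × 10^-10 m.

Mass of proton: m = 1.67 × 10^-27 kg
4.15 × 10^2 m/s

From the de Broglie relation λ = h/(mv), we solve for v:

v = h/(mλ)
v = (6.626 × 10^-34 J·s) / (1.67 × 10^-27 kg × 9.55 × 10^-10 m)
v = 4.15 × 10^2 m/s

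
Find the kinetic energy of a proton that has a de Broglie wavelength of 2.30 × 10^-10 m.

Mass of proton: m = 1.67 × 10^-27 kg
2.48 × 10^-21 J (or 0.0155 eV)

From λ = h/√(2mKE), we solve for KE:

λ² = h²/(2mKE)
KE = h²/(2mλ²)
KE = (6.626 × 10^-34 J·s)² / (2 × 1.67 × 10^-27 kg × (2.30 × 10^-10 m)²)
KE = 2.48 × 10^-21 J
KE = 0.0155 eV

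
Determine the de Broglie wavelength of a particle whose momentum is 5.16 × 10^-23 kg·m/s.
1.28 × 10^-11 m

Using the de Broglie relation λ = h/p:

λ = h/p
λ = (6.626 × 10^-34 J·s) / (5.16 × 10^-23 kg·m/s)
λ = 1.28 × 10^-11 m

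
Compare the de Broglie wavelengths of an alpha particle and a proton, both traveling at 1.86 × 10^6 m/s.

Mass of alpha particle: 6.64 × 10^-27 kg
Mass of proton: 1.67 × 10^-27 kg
The proton has the longer wavelength.

Using λ = h/(mv), since both particles have the same velocity, the wavelength depends only on mass.

For alpha particle: λ₁ = h/(m₁v) = 5.37 × 10^-14 m
For proton: λ₂ = h/(m₂v) = 2.13 × 10^-13 m

Since λ ∝ 1/m at constant velocity, the lighter particle has the longer wavelength.

The proton has the longer de Broglie wavelength.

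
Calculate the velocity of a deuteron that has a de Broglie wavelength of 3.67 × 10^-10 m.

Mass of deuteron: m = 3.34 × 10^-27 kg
5.41 × 10^2 m/s

From the de Broglie relation λ = h/(mv), we solve for v:

v = h/(mλ)
v = (6.626 × 10^-34 J·s) / (3.34 × 10^-27 kg × 3.67 × 10^-10 m)
v = 5.41 × 10^2 m/s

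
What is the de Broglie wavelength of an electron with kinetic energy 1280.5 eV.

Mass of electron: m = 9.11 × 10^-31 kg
3.43 × 10^-11 m

Using λ = h/√(2mKE):

First convert KE to Joules: KE = 1280.5 eV = 2.052 × 10^-16 J

λ = h/√(2mKE)
λ = (6.626 × 10^-34 J·s) / √(2 × 9.11 × 10^-31 kg × 2.052 × 10^-16 J)
λ = 3.43 × 10^-11 m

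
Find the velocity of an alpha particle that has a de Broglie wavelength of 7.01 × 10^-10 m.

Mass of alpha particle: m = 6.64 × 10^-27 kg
1.42 × 10^2 m/s

From the de Broglie relation λ = h/(mv), we solve for v:

v = h/(mλ)
v = (6.626 × 10^-34 J·s) / (6.64 × 10^-27 kg × 7.01 × 10^-10 m)
v = 1.42 × 10^2 m/s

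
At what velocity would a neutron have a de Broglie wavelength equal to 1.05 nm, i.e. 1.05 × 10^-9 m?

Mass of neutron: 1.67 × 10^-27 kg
3.78 × 10^2 m/s

From λ = h/(mv), solve for v:

v = h/(mλ)
v = (6.626 × 10^-34 J·s) / (1.67 × 10^-27 kg × 1.05 × 10^-9 m)
v = 3.78 × 10^2 m/s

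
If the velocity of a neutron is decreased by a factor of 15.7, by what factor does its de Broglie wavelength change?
The wavelength increases by a factor of 15.7.

From λ = h/(mv), the wavelength is inversely proportional to velocity:

λ ∝ 1/v

If v → v/15.7, then λ → 15.7λ

When velocity is decreased by a factor of 15.7, the wavelength increases by a factor of 15.7.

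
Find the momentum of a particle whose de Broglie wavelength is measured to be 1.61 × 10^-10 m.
4.12 × 10^-24 kg·m/s

From the de Broglie relation λ = h/p, we solve for p:

p = h/λ
p = (6.626 × 10^-34 J·s) / (1.61 × 10^-10 m)
p = 4.12 × 10^-24 kg·m/s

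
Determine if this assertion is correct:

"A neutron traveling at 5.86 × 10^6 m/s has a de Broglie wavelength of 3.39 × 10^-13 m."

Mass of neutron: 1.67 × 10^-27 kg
False

The claim is incorrect.

Using λ = h/(mv):
λ = (6.626 × 10^-34 J·s) / (1.67 × 10^-27 kg × 5.86 × 10^6 m/s)
λ = 6.77 × 10^-14 m

The actual wavelength differs from the claimed 3.39 × 10^-13 m.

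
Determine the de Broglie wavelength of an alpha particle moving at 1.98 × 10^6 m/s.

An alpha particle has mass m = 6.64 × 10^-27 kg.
5.04 × 10^-14 m

Using the de Broglie relation λ = h/(mv):

λ = h/(mv)
λ = (6.626 × 10^-34 J·s) / (6.64 × 10^-27 kg × 1.98 × 10^6 m/s)
λ = 5.04 × 10^-14 m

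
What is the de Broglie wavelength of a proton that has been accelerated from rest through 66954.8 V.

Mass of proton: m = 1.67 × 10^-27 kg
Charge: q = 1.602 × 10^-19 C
1.11 × 10^-13 m

When a particle is accelerated through voltage V, it gains kinetic energy KE = qV.

The de Broglie wavelength is then λ = h/√(2mqV):

λ = h/√(2mqV)
λ = (6.626 × 10^-34 J·s) / √(2 × 1.67 × 10^-27 kg × 1.602 × 10^-19 C × 66954.8 V)
λ = 1.11 × 10^-13 m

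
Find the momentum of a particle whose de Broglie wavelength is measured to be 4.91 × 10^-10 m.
1.35 × 10^-24 kg·m/s

From the de Broglie relation λ = h/p, we solve for p:

p = h/λ
p = (6.626 × 10^-34 J·s) / (4.91 × 10^-10 m)
p = 1.35 × 10^-24 kg·m/s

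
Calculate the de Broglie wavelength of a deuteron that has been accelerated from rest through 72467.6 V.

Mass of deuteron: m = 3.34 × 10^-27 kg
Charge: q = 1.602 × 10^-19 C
7.52 × 10^-14 m

When a particle is accelerated through voltage V, it gains kinetic energy KE = qV.

The de Broglie wavelength is then λ = h/√(2mqV):

λ = h/√(2mqV)
λ = (6.626 × 10^-34 J·s) / √(2 × 3.34 × 10^-27 kg × 1.602 × 10^-19 C × 72467.6 V)
λ = 7.52 × 10^-14 m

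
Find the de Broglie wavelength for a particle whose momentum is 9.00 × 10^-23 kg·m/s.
7.36 × 10^-12 m

Using the de Broglie relation λ = h/p:

λ = h/p
λ = (6.626 × 10^-34 J·s) / (9.00 × 10^-23 kg·m/s)
λ = 7.36 × 10^-12 m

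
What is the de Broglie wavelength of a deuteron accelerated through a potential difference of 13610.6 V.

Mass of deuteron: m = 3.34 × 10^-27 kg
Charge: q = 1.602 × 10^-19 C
1.74 × 10^-13 m

When a particle is accelerated through voltage V, it gains kinetic energy KE = qV.

The de Broglie wavelength is then λ = h/√(2mqV):

λ = h/√(2mqV)
λ = (6.626 × 10^-34 J·s) / √(2 × 3.34 × 10^-27 kg × 1.602 × 10^-19 C × 13610.6 V)
λ = 1.74 × 10^-13 m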